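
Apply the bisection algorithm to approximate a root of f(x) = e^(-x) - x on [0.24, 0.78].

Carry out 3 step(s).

f(x) = e^(-x) - x
Initial interval: [0.24, 0.78]

Iteration 1:
  c_1 = (0.240000 + 0.780000)/2 = 0.510000
  f(c_1) = f(0.510000) = 0.090496
  f(a) × f(c) ≥ 0, new interval: [0.510000, 0.780000]
Iteration 2:
  c_2 = (0.510000 + 0.780000)/2 = 0.645000
  f(c_2) = f(0.645000) = -0.120337
  f(a) × f(c) < 0, new interval: [0.510000, 0.645000]
Iteration 3:
  c_3 = (0.510000 + 0.645000)/2 = 0.577500
  f(c_3) = f(0.577500) = -0.016200
  f(a) × f(c) < 0, new interval: [0.510000, 0.577500]

After 3 iteration(s), the approximation is c_3 = 0.577500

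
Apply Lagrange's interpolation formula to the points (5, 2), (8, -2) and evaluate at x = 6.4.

Lagrange interpolation formula:
P(x) = Σ yᵢ × Lᵢ(x)
where Lᵢ(x) = Π_{j≠i} (x - xⱼ)/(xᵢ - xⱼ)

L_0(6.4) = (6.4 - 8)/(5 - 8) = 0.533333
L_1(6.4) = (6.4 - 5)/(8 - 5) = 0.466667

P(6.4) = 2×L_0(6.4) + (-2)×L_1(6.4)
P(6.4) = 0.133333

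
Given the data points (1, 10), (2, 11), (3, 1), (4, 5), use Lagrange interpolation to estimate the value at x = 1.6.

Lagrange interpolation formula:
P(x) = Σ yᵢ × Lᵢ(x)
where Lᵢ(x) = Π_{j≠i} (x - xⱼ)/(xᵢ - xⱼ)

L_0(1.6) = (1.6 - 2)/(1 - 2) × (1.6 - 3)/(1 - 3) × (1.6 - 4)/(1 - 4) = 0.224000
L_1(1.6) = (1.6 - 1)/(2 - 1) × (1.6 - 3)/(2 - 3) × (1.6 - 4)/(2 - 4) = 1.008000
L_2(1.6) = (1.6 - 1)/(3 - 1) × (1.6 - 2)/(3 - 2) × (1.6 - 4)/(3 - 4) = -0.288000
L_3(1.6) = (1.6 - 1)/(4 - 1) × (1.6 - 2)/(4 - 2) × (1.6 - 3)/(4 - 3) = 0.056000

P(1.6) = 10×L_0(1.6) + 11×L_1(1.6) + 1×L_2(1.6) + 5×L_3(1.6)
P(1.6) = 13.320000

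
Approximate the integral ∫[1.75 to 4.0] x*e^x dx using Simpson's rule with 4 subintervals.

f(x) = x*e^x
a = 1.75, b = 4.0, n = 4
h = (b - a)/n = 0.562500

Simpson's rule: (h/3)[f(x₀) + 4f(x₁) + 2f(x₂) + ... + f(xₙ)]

x_0 = 1.7500, f(x_0) = 10.070555, coefficient = 1
x_1 = 2.3125, f(x_1) = 23.355423, coefficient = 4
x_2 = 2.8750, f(x_2) = 50.960594, coefficient = 2
x_3 = 3.4375, f(x_3) = 106.937491, coefficient = 4
x_4 = 4.0000, f(x_4) = 218.392600, coefficient = 1

I ≈ (0.562500/3) × 851.555996 = 159.666749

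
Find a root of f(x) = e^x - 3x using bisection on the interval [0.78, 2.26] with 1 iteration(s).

f(x) = e^x - 3x
Initial interval: [0.78, 2.26]

Iteration 1:
  c_1 = (0.780000 + 2.260000)/2 = 1.520000
  f(c_1) = f(1.520000) = 0.012225
  f(a) × f(c) < 0, new interval: [0.780000, 1.520000]

After 1 iteration(s), the approximation is c_1 = 1.520000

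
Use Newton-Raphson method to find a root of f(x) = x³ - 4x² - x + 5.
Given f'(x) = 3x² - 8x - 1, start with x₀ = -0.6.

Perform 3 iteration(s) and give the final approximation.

f(x) = x³ - 4x² - x + 5
f'(x) = 3x² - 8x - 1
x₀ = -0.6

Newton-Raphson formula: x_{n+1} = x_n - f(x_n)/f'(x_n)

Iteration 1:
  f(-0.600000) = 3.944000
  f'(-0.600000) = 4.880000
  x_1 = -0.600000 - 3.944000/4.880000 = -1.408197
Iteration 2:
  f(-1.408197) = -4.316355
  f'(-1.408197) = 16.214628
  x_2 = -1.408197 - (-4.316355)/16.214628 = -1.141995
Iteration 3:
  f(-1.141995) = -0.563956
  f'(-1.141995) = 12.048424
  x_3 = -1.141995 - (-0.563956)/12.048424 = -1.095188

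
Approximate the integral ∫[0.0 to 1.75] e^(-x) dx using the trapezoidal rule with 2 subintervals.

f(x) = e^(-x)
a = 0.0, b = 1.75, n = 2
h = (b - a)/n = 0.875000

Trapezoidal rule: (h/2)[f(x₀) + 2f(x₁) + 2f(x₂) + ... + f(xₙ)]

x_0 = 0.0000, f(x_0) = 1.000000, coefficient = 1
x_1 = 0.8750, f(x_1) = 0.416862, coefficient = 2
x_2 = 1.7500, f(x_2) = 0.173774, coefficient = 1

I ≈ (0.875000/2) × 2.007498 = 0.878280
Exact value: 0.826226
Error: 0.052054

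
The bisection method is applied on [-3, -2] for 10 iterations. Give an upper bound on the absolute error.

Bisection error bound: |error| ≤ (b-a)/2^n
|error| ≤ (-2 - (-3))/2^10 = 1/2^10
|error| ≤ 0.0009765625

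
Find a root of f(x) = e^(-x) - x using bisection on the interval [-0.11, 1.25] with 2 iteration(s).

f(x) = e^(-x) - x
Initial interval: [-0.11, 1.25]

Iteration 1:
  c_1 = (-0.110000 + 1.250000)/2 = 0.570000
  f(c_1) = f(0.570000) = -0.004475
  f(a) × f(c) < 0, new interval: [-0.110000, 0.570000]
Iteration 2:
  c_2 = (-0.110000 + 0.570000)/2 = 0.230000
  f(c_2) = f(0.230000) = 0.564534
  f(a) × f(c) ≥ 0, new interval: [0.230000, 0.570000]

After 2 iteration(s), the approximation is c_2 = 0.230000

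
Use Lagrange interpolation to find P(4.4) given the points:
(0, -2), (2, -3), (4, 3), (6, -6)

Lagrange interpolation formula:
P(x) = Σ yᵢ × Lᵢ(x)
where Lᵢ(x) = Π_{j≠i} (x - xⱼ)/(xᵢ - xⱼ)

L_0(4.4) = (4.4 - 2)/(0 - 2) × (4.4 - 4)/(0 - 4) × (4.4 - 6)/(0 - 6) = 0.032000
L_1(4.4) = (4.4 - 0)/(2 - 0) × (4.4 - 4)/(2 - 4) × (4.4 - 6)/(2 - 6) = -0.176000
L_2(4.4) = (4.4 - 0)/(4 - 0) × (4.4 - 2)/(4 - 2) × (4.4 - 6)/(4 - 6) = 1.056000
L_3(4.4) = (4.4 - 0)/(6 - 0) × (4.4 - 2)/(6 - 2) × (4.4 - 4)/(6 - 4) = 0.088000

P(4.4) = (-2)×L_0(4.4) + (-3)×L_1(4.4) + 3×L_2(4.4) + (-6)×L_3(4.4)
P(4.4) = 3.104000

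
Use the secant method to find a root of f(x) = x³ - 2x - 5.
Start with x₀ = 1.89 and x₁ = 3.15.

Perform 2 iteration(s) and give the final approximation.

f(x) = x³ - 2x - 5
x₀ = 1.89, x₁ = 3.15

Secant formula: x_{n+1} = x_n - f(x_n)(x_n - x_{n-1})/(f(x_n) - f(x_{n-1}))

Iteration 1:
  f(1.890000) = -2.028731
  f(3.150000) = 19.955875
  x_2 = 3.150000 - 19.955875×(3.150000 - 1.890000)/(19.955875 - (-2.028731))
       = 2.006272
Iteration 2:
  f(3.150000) = 19.955875
  f(2.006272) = -0.937041
  x_3 = 2.006272 - (-0.937041)×(2.006272 - 3.150000)/(-0.937041 - 19.955875)
       = 2.057568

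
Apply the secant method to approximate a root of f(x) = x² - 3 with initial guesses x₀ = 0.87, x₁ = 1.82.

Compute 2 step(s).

f(x) = x² - 3
x₀ = 0.87, x₁ = 1.82

Secant formula: x_{n+1} = x_n - f(x_n)(x_n - x_{n-1})/(f(x_n) - f(x_{n-1}))

Iteration 1:
  f(0.870000) = -2.243100
  f(1.820000) = 0.312400
  x_2 = 1.820000 - 0.312400×(1.820000 - 0.870000)/(0.312400 - (-2.243100))
       = 1.703866
Iteration 2:
  f(1.820000) = 0.312400
  f(1.703866) = -0.096840
  x_3 = 1.703866 - (-0.096840)×(1.703866 - 1.820000)/(-0.096840 - 0.312400)
       = 1.731347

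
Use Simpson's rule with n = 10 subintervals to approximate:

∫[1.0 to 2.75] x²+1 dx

f(x) = x²+1
a = 1.0, b = 2.75, n = 10
h = (b - a)/n = 0.175000

Simpson's rule: (h/3)[f(x₀) + 4f(x₁) + 2f(x₂) + ... + f(xₙ)]

x_0 = 1.0000, f(x_0) = 2.000000, coefficient = 1
x_1 = 1.1750, f(x_1) = 2.380625, coefficient = 4
x_2 = 1.3500, f(x_2) = 2.822500, coefficient = 2
x_3 = 1.5250, f(x_3) = 3.325625, coefficient = 4
x_4 = 1.7000, f(x_4) = 3.890000, coefficient = 2
x_5 = 1.8750, f(x_5) = 4.515625, coefficient = 4
x_6 = 2.0500, f(x_6) = 5.202500, coefficient = 2
x_7 = 2.2250, f(x_7) = 5.950625, coefficient = 4
x_8 = 2.4000, f(x_8) = 6.760000, coefficient = 2
x_9 = 2.5750, f(x_9) = 7.630625, coefficient = 4
x_10 = 2.7500, f(x_10) = 8.562500, coefficient = 1

I ≈ (0.175000/3) × 143.125000 = 8.348958
Exact value: 8.348958
Error: 0.000000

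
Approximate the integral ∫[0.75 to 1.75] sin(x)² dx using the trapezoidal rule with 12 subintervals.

f(x) = sin(x)²
a = 0.75, b = 1.75, n = 12
h = (b - a)/n = 0.083333

Trapezoidal rule: (h/2)[f(x₀) + 2f(x₁) + 2f(x₂) + ... + f(xₙ)]

x_0 = 0.7500, f(x_0) = 0.464631, coefficient = 1
x_1 = 0.8333, f(x_1) = 0.547862, coefficient = 2
x_2 = 0.9167, f(x_2) = 0.629766, coefficient = 2
x_3 = 1.0000, f(x_3) = 0.708073, coefficient = 2
x_4 = 1.0833, f(x_4) = 0.780615, coefficient = 2
x_5 = 1.1667, f(x_5) = 0.845379, coefficient = 2
x_6 = 1.2500, f(x_6) = 0.900572, coefficient = 2
x_7 = 1.3333, f(x_7) = 0.944663, coefficient = 2
x_8 = 1.4167, f(x_8) = 0.976432, coefficient = 2
x_9 = 1.5000, f(x_9) = 0.994996, coefficient = 2
x_10 = 1.5833, f(x_10) = 0.999843, coefficient = 2
x_11 = 1.6667, f(x_11) = 0.990837, coefficient = 2
x_12 = 1.7500, f(x_12) = 0.968228, coefficient = 1

I ≈ (0.083333/2) × 20.070935 = 0.836289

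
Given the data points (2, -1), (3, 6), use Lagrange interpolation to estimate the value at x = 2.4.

Lagrange interpolation formula:
P(x) = Σ yᵢ × Lᵢ(x)
where Lᵢ(x) = Π_{j≠i} (x - xⱼ)/(xᵢ - xⱼ)

L_0(2.4) = (2.4 - 3)/(2 - 3) = 0.600000
L_1(2.4) = (2.4 - 2)/(3 - 2) = 0.400000

P(2.4) = (-1)×L_0(2.4) + 6×L_1(2.4)
P(2.4) = 1.800000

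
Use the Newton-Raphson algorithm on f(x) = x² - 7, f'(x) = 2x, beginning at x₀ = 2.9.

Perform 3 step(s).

f(x) = x² - 7
f'(x) = 2x
x₀ = 2.9

Newton-Raphson formula: x_{n+1} = x_n - f(x_n)/f'(x_n)

Iteration 1:
  f(2.900000) = 1.410000
  f'(2.900000) = 5.800000
  x_1 = 2.900000 - 1.410000/5.800000 = 2.656897
Iteration 2:
  f(2.656897) = 0.059099
  f'(2.656897) = 5.313793
  x_2 = 2.656897 - 0.059099/5.313793 = 2.645775
Iteration 3:
  f(2.645775) = 0.000124
  f'(2.645775) = 5.291549
  x_3 = 2.645775 - 0.000124/5.291549 = 2.645751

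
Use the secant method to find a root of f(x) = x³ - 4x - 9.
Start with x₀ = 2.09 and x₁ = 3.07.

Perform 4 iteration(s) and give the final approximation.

f(x) = x³ - 4x - 9
x₀ = 2.09, x₁ = 3.07

Secant formula: x_{n+1} = x_n - f(x_n)(x_n - x_{n-1})/(f(x_n) - f(x_{n-1}))

Iteration 1:
  f(2.090000) = -8.230671
  f(3.070000) = 7.654443
  x_2 = 3.070000 - 7.654443×(3.070000 - 2.090000)/(7.654443 - (-8.230671))
       = 2.597775
Iteration 2:
  f(3.070000) = 7.654443
  f(2.597775) = -1.860191
  x_3 = 2.597775 - (-1.860191)×(2.597775 - 3.070000)/(-1.860191 - 7.654443)
       = 2.690099
Iteration 3:
  f(2.597775) = -1.860191
  f(2.690099) = -0.293144
  x_4 = 2.690099 - (-0.293144)×(2.690099 - 2.597775)/(-0.293144 - (-1.860191))
       = 2.707370
Iteration 4:
  f(2.690099) = -0.293144
  f(2.707370) = 0.015133
  x_5 = 2.707370 - 0.015133×(2.707370 - 2.690099)/(0.015133 - (-0.293144))
       = 2.706522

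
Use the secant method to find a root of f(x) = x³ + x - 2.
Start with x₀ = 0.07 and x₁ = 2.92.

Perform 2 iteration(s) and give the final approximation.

f(x) = x³ + x - 2
x₀ = 0.07, x₁ = 2.92

Secant formula: x_{n+1} = x_n - f(x_n)(x_n - x_{n-1})/(f(x_n) - f(x_{n-1}))

Iteration 1:
  f(0.070000) = -1.929657
  f(2.920000) = 25.817088
  x_2 = 2.920000 - 25.817088×(2.920000 - 0.070000)/(25.817088 - (-1.929657))
       = 0.268204
Iteration 2:
  f(2.920000) = 25.817088
  f(0.268204) = -1.712503
  x_3 = 0.268204 - (-1.712503)×(0.268204 - 2.920000)/(-1.712503 - 25.817088)
       = 0.433162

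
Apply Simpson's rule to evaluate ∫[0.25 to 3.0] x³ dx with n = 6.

f(x) = x³
a = 0.25, b = 3.0, n = 6
h = (b - a)/n = 0.458333

Simpson's rule: (h/3)[f(x₀) + 4f(x₁) + 2f(x₂) + ... + f(xₙ)]

x_0 = 0.2500, f(x_0) = 0.015625, coefficient = 1
x_1 = 0.7083, f(x_1) = 0.355396, coefficient = 4
x_2 = 1.1667, f(x_2) = 1.587963, coefficient = 2
x_3 = 1.6250, f(x_3) = 4.291016, coefficient = 4
x_4 = 2.0833, f(x_4) = 9.042245, coefficient = 2
x_5 = 2.5417, f(x_5) = 16.419343, coefficient = 4
x_6 = 3.0000, f(x_6) = 27.000000, coefficient = 1

I ≈ (0.458333/3) × 132.539062 = 20.249023
Exact value: 20.249023
Error: 0.000000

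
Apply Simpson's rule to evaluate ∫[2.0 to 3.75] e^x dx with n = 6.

f(x) = e^x
a = 2.0, b = 3.75, n = 6
h = (b - a)/n = 0.291667

Simpson's rule: (h/3)[f(x₀) + 4f(x₁) + 2f(x₂) + ... + f(xₙ)]

x_0 = 2.0000, f(x_0) = 7.389056, coefficient = 1
x_1 = 2.2917, f(x_1) = 9.891410, coefficient = 4
x_2 = 2.5833, f(x_2) = 13.241202, coefficient = 2
x_3 = 2.8750, f(x_3) = 17.725424, coefficient = 4
x_4 = 3.1667, f(x_4) = 23.728258, coefficient = 2
x_5 = 3.4583, f(x_5) = 31.763992, coefficient = 4
x_6 = 3.7500, f(x_6) = 42.521082, coefficient = 1

I ≈ (0.291667/3) × 361.372363 = 35.133424
Exact value: 35.132026
Error: 0.001398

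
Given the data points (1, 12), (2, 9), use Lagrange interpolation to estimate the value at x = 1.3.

Lagrange interpolation formula:
P(x) = Σ yᵢ × Lᵢ(x)
where Lᵢ(x) = Π_{j≠i} (x - xⱼ)/(xᵢ - xⱼ)

L_0(1.3) = (1.3 - 2)/(1 - 2) = 0.700000
L_1(1.3) = (1.3 - 1)/(2 - 1) = 0.300000

P(1.3) = 12×L_0(1.3) + 9×L_1(1.3)
P(1.3) = 11.100000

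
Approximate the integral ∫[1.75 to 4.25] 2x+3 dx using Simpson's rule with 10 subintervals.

f(x) = 2x+3
a = 1.75, b = 4.25, n = 10
h = (b - a)/n = 0.250000

Simpson's rule: (h/3)[f(x₀) + 4f(x₁) + 2f(x₂) + ... + f(xₙ)]

x_0 = 1.7500, f(x_0) = 6.500000, coefficient = 1
x_1 = 2.0000, f(x_1) = 7.000000, coefficient = 4
x_2 = 2.2500, f(x_2) = 7.500000, coefficient = 2
x_3 = 2.5000, f(x_3) = 8.000000, coefficient = 4
x_4 = 2.7500, f(x_4) = 8.500000, coefficient = 2
x_5 = 3.0000, f(x_5) = 9.000000, coefficient = 4
x_6 = 3.2500, f(x_6) = 9.500000, coefficient = 2
x_7 = 3.5000, f(x_7) = 10.000000, coefficient = 4
x_8 = 3.7500, f(x_8) = 10.500000, coefficient = 2
x_9 = 4.0000, f(x_9) = 11.000000, coefficient = 4
x_10 = 4.2500, f(x_10) = 11.500000, coefficient = 1

I ≈ (0.250000/3) × 270.000000 = 22.500000
Exact value: 22.500000
Error: 0.000000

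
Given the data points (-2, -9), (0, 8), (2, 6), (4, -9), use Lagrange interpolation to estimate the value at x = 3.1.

Lagrange interpolation formula:
P(x) = Σ yᵢ × Lᵢ(x)
where Lᵢ(x) = Π_{j≠i} (x - xⱼ)/(xᵢ - xⱼ)

L_0(3.1) = (3.1 - 0)/(-2 - 0) × (3.1 - 2)/(-2 - 2) × (3.1 - 4)/(-2 - 4) = 0.063938
L_1(3.1) = (3.1 - (-2))/(0 - (-2)) × (3.1 - 2)/(0 - 2) × (3.1 - 4)/(0 - 4) = -0.315562
L_2(3.1) = (3.1 - (-2))/(2 - (-2)) × (3.1 - 0)/(2 - 0) × (3.1 - 4)/(2 - 4) = 0.889312
L_3(3.1) = (3.1 - (-2))/(4 - (-2)) × (3.1 - 0)/(4 - 0) × (3.1 - 2)/(4 - 2) = 0.362312

P(3.1) = (-9)×L_0(3.1) + 8×L_1(3.1) + 6×L_2(3.1) + (-9)×L_3(3.1)
P(3.1) = -1.024875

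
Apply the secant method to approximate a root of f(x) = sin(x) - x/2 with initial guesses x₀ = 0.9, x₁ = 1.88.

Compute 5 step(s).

f(x) = sin(x) - x/2
x₀ = 0.9, x₁ = 1.88

Secant formula: x_{n+1} = x_n - f(x_n)(x_n - x_{n-1})/(f(x_n) - f(x_{n-1}))

Iteration 1:
  f(0.900000) = 0.333327
  f(1.880000) = 0.012576
  x_2 = 1.880000 - 0.012576×(1.880000 - 0.900000)/(0.012576 - 0.333327)
       = 1.918424
Iteration 2:
  f(1.880000) = 0.012576
  f(1.918424) = -0.019029
  x_3 = 1.918424 - (-0.019029)×(1.918424 - 1.880000)/(-0.019029 - 0.012576)
       = 1.895290
Iteration 3:
  f(1.918424) = -0.019029
  f(1.895290) = 0.000167
  x_4 = 1.895290 - 0.000167×(1.895290 - 1.918424)/(0.000167 - (-0.019029))
       = 1.895492
Iteration 4:
  f(1.895290) = 0.000167
  f(1.895492) = 0.000002
  x_5 = 1.895492 - 0.000002×(1.895492 - 1.895290)/(0.000002 - 0.000167)
       = 1.895494
Iteration 5:
  f(1.895492) = 0.000002
  f(1.895494) = 0.000000
  x_6 = 1.895494 - 0.000000×(1.895494 - 1.895492)/(0.000000 - 0.000002)
       = 1.895494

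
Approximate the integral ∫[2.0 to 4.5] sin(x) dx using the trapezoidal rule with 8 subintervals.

f(x) = sin(x)
a = 2.0, b = 4.5, n = 8
h = (b - a)/n = 0.312500

Trapezoidal rule: (h/2)[f(x₀) + 2f(x₁) + 2f(x₂) + ... + f(xₙ)]

x_0 = 2.0000, f(x_0) = 0.909297, coefficient = 1
x_1 = 2.3125, f(x_1) = 0.737319, coefficient = 2
x_2 = 2.6250, f(x_2) = 0.493920, coefficient = 2
x_3 = 2.9375, f(x_3) = 0.202679, coefficient = 2
x_4 = 3.2500, f(x_4) = -0.108195, coefficient = 2
x_5 = 3.5625, f(x_5) = -0.408589, coefficient = 2
x_6 = 3.8750, f(x_6) = -0.669405, coefficient = 2
x_7 = 4.1875, f(x_7) = -0.865380, coefficient = 2
x_8 = 4.5000, f(x_8) = -0.977530, coefficient = 1

I ≈ (0.312500/2) × -1.303534 = -0.203677
Exact value: -0.205351
Error: 0.001674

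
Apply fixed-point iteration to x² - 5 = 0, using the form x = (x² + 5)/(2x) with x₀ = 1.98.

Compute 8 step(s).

Equation: x² - 5 = 0
Fixed-point form: x = (x² + 5)/(2x)
x₀ = 1.98

x_1 = g(1.980000) = 2.252626
x_2 = g(2.252626) = 2.236129
x_3 = g(2.236129) = 2.236068
x_4 = g(2.236068) = 2.236068
x_5 = g(2.236068) = 2.236068
x_6 = g(2.236068) = 2.236068
x_7 = g(2.236068) = 2.236068
x_8 = g(2.236068) = 2.236068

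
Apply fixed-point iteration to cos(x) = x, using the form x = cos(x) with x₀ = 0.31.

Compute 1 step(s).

Equation: cos(x) = x
Fixed-point form: x = cos(x)
x₀ = 0.31

x_1 = g(0.310000) = 0.952334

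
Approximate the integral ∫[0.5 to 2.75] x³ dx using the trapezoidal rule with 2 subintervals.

f(x) = x³
a = 0.5, b = 2.75, n = 2
h = (b - a)/n = 1.125000

Trapezoidal rule: (h/2)[f(x₀) + 2f(x₁) + 2f(x₂) + ... + f(xₙ)]

x_0 = 0.5000, f(x_0) = 0.125000, coefficient = 1
x_1 = 1.6250, f(x_1) = 4.291016, coefficient = 2
x_2 = 2.7500, f(x_2) = 20.796875, coefficient = 1

I ≈ (1.125000/2) × 29.503906 = 16.595947
Exact value: 14.282227
Error: 2.313721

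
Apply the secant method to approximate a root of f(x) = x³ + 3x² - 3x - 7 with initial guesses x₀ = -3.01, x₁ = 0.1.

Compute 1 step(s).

f(x) = x³ + 3x² - 3x - 7
x₀ = -3.01, x₁ = 0.1

Secant formula: x_{n+1} = x_n - f(x_n)(x_n - x_{n-1})/(f(x_n) - f(x_{n-1}))

Iteration 1:
  f(-3.010000) = 1.939399
  f(0.100000) = -7.269000
  x_2 = 0.100000 - (-7.269000)×(0.100000 - (-3.010000))/(-7.269000 - 1.939399)
       = -2.354997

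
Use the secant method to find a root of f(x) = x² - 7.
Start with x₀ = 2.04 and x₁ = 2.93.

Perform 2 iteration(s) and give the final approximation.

f(x) = x² - 7
x₀ = 2.04, x₁ = 2.93

Secant formula: x_{n+1} = x_n - f(x_n)(x_n - x_{n-1})/(f(x_n) - f(x_{n-1}))

Iteration 1:
  f(2.040000) = -2.838400
  f(2.930000) = 1.584900
  x_2 = 2.930000 - 1.584900×(2.930000 - 2.040000)/(1.584900 - (-2.838400))
       = 2.611107
Iteration 2:
  f(2.930000) = 1.584900
  f(2.611107) = -0.182122
  x_3 = 2.611107 - (-0.182122)×(2.611107 - 2.930000)/(-0.182122 - 1.584900)
       = 2.643974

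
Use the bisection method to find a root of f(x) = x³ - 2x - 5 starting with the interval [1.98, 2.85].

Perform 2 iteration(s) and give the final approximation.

f(x) = x³ - 2x - 5
Initial interval: [1.98, 2.85]

Iteration 1:
  c_1 = (1.980000 + 2.850000)/2 = 2.415000
  f(c_1) = f(2.415000) = 4.254823
  f(a) × f(c) < 0, new interval: [1.980000, 2.415000]
Iteration 2:
  c_2 = (1.980000 + 2.415000)/2 = 2.197500
  f(c_2) = f(2.197500) = 1.216741
  f(a) × f(c) < 0, new interval: [1.980000, 2.197500]

After 2 iteration(s), the approximation is c_2 = 2.197500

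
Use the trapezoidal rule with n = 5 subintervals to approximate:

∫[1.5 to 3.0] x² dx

f(x) = x²
a = 1.5, b = 3.0, n = 5
h = (b - a)/n = 0.300000

Trapezoidal rule: (h/2)[f(x₀) + 2f(x₁) + 2f(x₂) + ... + f(xₙ)]

x_0 = 1.5000, f(x_0) = 2.250000, coefficient = 1
x_1 = 1.8000, f(x_1) = 3.240000, coefficient = 2
x_2 = 2.1000, f(x_2) = 4.410000, coefficient = 2
x_3 = 2.4000, f(x_3) = 5.760000, coefficient = 2
x_4 = 2.7000, f(x_4) = 7.290000, coefficient = 2
x_5 = 3.0000, f(x_5) = 9.000000, coefficient = 1

I ≈ (0.300000/2) × 52.650000 = 7.897500
Exact value: 7.875000
Error: 0.022500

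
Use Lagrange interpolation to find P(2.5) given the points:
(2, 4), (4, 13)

Lagrange interpolation formula:
P(x) = Σ yᵢ × Lᵢ(x)
where Lᵢ(x) = Π_{j≠i} (x - xⱼ)/(xᵢ - xⱼ)

L_0(2.5) = (2.5 - 4)/(2 - 4) = 0.750000
L_1(2.5) = (2.5 - 2)/(4 - 2) = 0.250000

P(2.5) = 4×L_0(2.5) + 13×L_1(2.5)
P(2.5) = 6.250000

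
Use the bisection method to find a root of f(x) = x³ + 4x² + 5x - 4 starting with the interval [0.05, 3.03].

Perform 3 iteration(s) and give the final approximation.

f(x) = x³ + 4x² + 5x - 4
Initial interval: [0.05, 3.03]

Iteration 1:
  c_1 = (0.050000 + 3.030000)/2 = 1.540000
  f(c_1) = f(1.540000) = 16.838664
  f(a) × f(c) < 0, new interval: [0.050000, 1.540000]
Iteration 2:
  c_2 = (0.050000 + 1.540000)/2 = 0.795000
  f(c_2) = f(0.795000) = 3.005560
  f(a) × f(c) < 0, new interval: [0.050000, 0.795000]
Iteration 3:
  c_3 = (0.050000 + 0.795000)/2 = 0.422500
  f(c_3) = f(0.422500) = -1.098056
  f(a) × f(c) ≥ 0, new interval: [0.422500, 0.795000]

After 3 iteration(s), the approximation is c_3 = 0.422500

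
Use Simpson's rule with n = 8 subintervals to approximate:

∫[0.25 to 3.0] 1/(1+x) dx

f(x) = 1/(1+x)
a = 0.25, b = 3.0, n = 8
h = (b - a)/n = 0.343750

Simpson's rule: (h/3)[f(x₀) + 4f(x₁) + 2f(x₂) + ... + f(xₙ)]

x_0 = 0.2500, f(x_0) = 0.800000, coefficient = 1
x_1 = 0.5938, f(x_1) = 0.627451, coefficient = 4
x_2 = 0.9375, f(x_2) = 0.516129, coefficient = 2
x_3 = 1.2812, f(x_3) = 0.438356, coefficient = 4
x_4 = 1.6250, f(x_4) = 0.380952, coefficient = 2
x_5 = 1.9688, f(x_5) = 0.336842, coefficient = 4
x_6 = 2.3125, f(x_6) = 0.301887, coefficient = 2
x_7 = 2.6562, f(x_7) = 0.273504, coefficient = 4
x_8 = 3.0000, f(x_8) = 0.250000, coefficient = 1

I ≈ (0.343750/3) × 10.152551 = 1.163313
Exact value: 1.163151
Error: 0.000162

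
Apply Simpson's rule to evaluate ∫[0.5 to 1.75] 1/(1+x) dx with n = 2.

f(x) = 1/(1+x)
a = 0.5, b = 1.75, n = 2
h = (b - a)/n = 0.625000

Simpson's rule: (h/3)[f(x₀) + 4f(x₁) + 2f(x₂) + ... + f(xₙ)]

x_0 = 0.5000, f(x_0) = 0.666667, coefficient = 1
x_1 = 1.1250, f(x_1) = 0.470588, coefficient = 4
x_2 = 1.7500, f(x_2) = 0.363636, coefficient = 1

I ≈ (0.625000/3) × 2.912656 = 0.606803
Exact value: 0.606136
Error: 0.000668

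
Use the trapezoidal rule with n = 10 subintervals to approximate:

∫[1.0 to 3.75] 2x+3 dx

f(x) = 2x+3
a = 1.0, b = 3.75, n = 10
h = (b - a)/n = 0.275000

Trapezoidal rule: (h/2)[f(x₀) + 2f(x₁) + 2f(x₂) + ... + f(xₙ)]

x_0 = 1.0000, f(x_0) = 5.000000, coefficient = 1
x_1 = 1.2750, f(x_1) = 5.550000, coefficient = 2
x_2 = 1.5500, f(x_2) = 6.100000, coefficient = 2
x_3 = 1.8250, f(x_3) = 6.650000, coefficient = 2
x_4 = 2.1000, f(x_4) = 7.200000, coefficient = 2
x_5 = 2.3750, f(x_5) = 7.750000, coefficient = 2
x_6 = 2.6500, f(x_6) = 8.300000, coefficient = 2
x_7 = 2.9250, f(x_7) = 8.850000, coefficient = 2
x_8 = 3.2000, f(x_8) = 9.400000, coefficient = 2
x_9 = 3.4750, f(x_9) = 9.950000, coefficient = 2
x_10 = 3.7500, f(x_10) = 10.500000, coefficient = 1

I ≈ (0.275000/2) × 155.000000 = 21.312500
Exact value: 21.312500
Error: 0.000000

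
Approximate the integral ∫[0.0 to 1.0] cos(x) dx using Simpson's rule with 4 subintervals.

f(x) = cos(x)
a = 0.0, b = 1.0, n = 4
h = (b - a)/n = 0.250000

Simpson's rule: (h/3)[f(x₀) + 4f(x₁) + 2f(x₂) + ... + f(xₙ)]

x_0 = 0.0000, f(x_0) = 1.000000, coefficient = 1
x_1 = 0.2500, f(x_1) = 0.968912, coefficient = 4
x_2 = 0.5000, f(x_2) = 0.877583, coefficient = 2
x_3 = 0.7500, f(x_3) = 0.731689, coefficient = 4
x_4 = 1.0000, f(x_4) = 0.540302, coefficient = 1

I ≈ (0.250000/3) × 10.097873 = 0.841489
Exact value: 0.841471
Error: 0.000018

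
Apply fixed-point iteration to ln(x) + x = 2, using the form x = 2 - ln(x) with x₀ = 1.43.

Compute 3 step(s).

Equation: ln(x) + x = 2
Fixed-point form: x = 2 - ln(x)
x₀ = 1.43

x_1 = g(1.430000) = 1.642326
x_2 = g(1.642326) = 1.503887
x_3 = g(1.503887) = 1.591947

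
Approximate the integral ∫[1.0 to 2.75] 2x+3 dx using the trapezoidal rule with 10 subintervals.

f(x) = 2x+3
a = 1.0, b = 2.75, n = 10
h = (b - a)/n = 0.175000

Trapezoidal rule: (h/2)[f(x₀) + 2f(x₁) + 2f(x₂) + ... + f(xₙ)]

x_0 = 1.0000, f(x_0) = 5.000000, coefficient = 1
x_1 = 1.1750, f(x_1) = 5.350000, coefficient = 2
x_2 = 1.3500, f(x_2) = 5.700000, coefficient = 2
x_3 = 1.5250, f(x_3) = 6.050000, coefficient = 2
x_4 = 1.7000, f(x_4) = 6.400000, coefficient = 2
x_5 = 1.8750, f(x_5) = 6.750000, coefficient = 2
x_6 = 2.0500, f(x_6) = 7.100000, coefficient = 2
x_7 = 2.2250, f(x_7) = 7.450000, coefficient = 2
x_8 = 2.4000, f(x_8) = 7.800000, coefficient = 2
x_9 = 2.5750, f(x_9) = 8.150000, coefficient = 2
x_10 = 2.7500, f(x_10) = 8.500000, coefficient = 1

I ≈ (0.175000/2) × 135.000000 = 11.812500
Exact value: 11.812500
Error: 0.000000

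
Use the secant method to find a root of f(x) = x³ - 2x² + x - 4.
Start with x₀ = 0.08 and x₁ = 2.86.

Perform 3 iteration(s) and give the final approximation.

f(x) = x³ - 2x² + x - 4
x₀ = 0.08, x₁ = 2.86

Secant formula: x_{n+1} = x_n - f(x_n)(x_n - x_{n-1})/(f(x_n) - f(x_{n-1}))

Iteration 1:
  f(0.080000) = -3.932288
  f(2.860000) = 5.894456
  x_2 = 2.860000 - 5.894456×(2.860000 - 0.080000)/(5.894456 - (-3.932288))
       = 1.192450
Iteration 2:
  f(2.860000) = 5.894456
  f(1.192450) = -3.955835
  x_3 = 1.192450 - (-3.955835)×(1.192450 - 2.860000)/(-3.955835 - 5.894456)
       = 1.862131
Iteration 3:
  f(1.192450) = -3.955835
  f(1.862131) = -2.615934
  x_4 = 1.862131 - (-2.615934)×(1.862131 - 1.192450)/(-2.615934 - (-3.955835))
       = 3.169572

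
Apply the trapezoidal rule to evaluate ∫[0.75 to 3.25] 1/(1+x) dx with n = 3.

f(x) = 1/(1+x)
a = 0.75, b = 3.25, n = 3
h = (b - a)/n = 0.833333

Trapezoidal rule: (h/2)[f(x₀) + 2f(x₁) + 2f(x₂) + ... + f(xₙ)]

x_0 = 0.7500, f(x_0) = 0.571429, coefficient = 1
x_1 = 1.5833, f(x_1) = 0.387097, coefficient = 2
x_2 = 2.4167, f(x_2) = 0.292683, coefficient = 2
x_3 = 3.2500, f(x_3) = 0.235294, coefficient = 1

I ≈ (0.833333/2) × 2.166282 = 0.902618
Exact value: 0.887303
Error: 0.015314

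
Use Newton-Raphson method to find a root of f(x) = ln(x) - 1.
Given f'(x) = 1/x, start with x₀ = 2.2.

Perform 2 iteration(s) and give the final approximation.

f(x) = ln(x) - 1
f'(x) = 1/x
x₀ = 2.2

Newton-Raphson formula: x_{n+1} = x_n - f(x_n)/f'(x_n)

Iteration 1:
  f(2.200000) = -0.211543
  f'(2.200000) = 0.454545
  x_1 = 2.200000 - (-0.211543)/0.454545 = 2.665394
Iteration 2:
  f(2.665394) = -0.019648
  f'(2.665394) = 0.375179
  x_2 = 2.665394 - (-0.019648)/0.375179 = 2.717764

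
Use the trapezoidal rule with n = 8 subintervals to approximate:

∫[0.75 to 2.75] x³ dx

f(x) = x³
a = 0.75, b = 2.75, n = 8
h = (b - a)/n = 0.250000

Trapezoidal rule: (h/2)[f(x₀) + 2f(x₁) + 2f(x₂) + ... + f(xₙ)]

x_0 = 0.7500, f(x_0) = 0.421875, coefficient = 1
x_1 = 1.0000, f(x_1) = 1.000000, coefficient = 2
x_2 = 1.2500, f(x_2) = 1.953125, coefficient = 2
x_3 = 1.5000, f(x_3) = 3.375000, coefficient = 2
x_4 = 1.7500, f(x_4) = 5.359375, coefficient = 2
x_5 = 2.0000, f(x_5) = 8.000000, coefficient = 2
x_6 = 2.2500, f(x_6) = 11.390625, coefficient = 2
x_7 = 2.5000, f(x_7) = 15.625000, coefficient = 2
x_8 = 2.7500, f(x_8) = 20.796875, coefficient = 1

I ≈ (0.250000/2) × 114.625000 = 14.328125
Exact value: 14.218750
Error: 0.109375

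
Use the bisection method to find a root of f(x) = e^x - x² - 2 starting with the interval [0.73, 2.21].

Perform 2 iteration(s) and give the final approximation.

f(x) = e^x - x² - 2
Initial interval: [0.73, 2.21]

Iteration 1:
  c_1 = (0.730000 + 2.210000)/2 = 1.470000
  f(c_1) = f(1.470000) = 0.188335
  f(a) × f(c) < 0, new interval: [0.730000, 1.470000]
Iteration 2:
  c_2 = (0.730000 + 1.470000)/2 = 1.100000
  f(c_2) = f(1.100000) = -0.205834
  f(a) × f(c) ≥ 0, new interval: [1.100000, 1.470000]

After 2 iteration(s), the approximation is c_2 = 1.100000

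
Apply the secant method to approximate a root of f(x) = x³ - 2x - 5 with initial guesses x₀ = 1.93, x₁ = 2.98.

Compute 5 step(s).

f(x) = x³ - 2x - 5
x₀ = 1.93, x₁ = 2.98

Secant formula: x_{n+1} = x_n - f(x_n)(x_n - x_{n-1})/(f(x_n) - f(x_{n-1}))

Iteration 1:
  f(1.930000) = -1.670943
  f(2.980000) = 15.503592
  x_2 = 2.980000 - 15.503592×(2.980000 - 1.930000)/(15.503592 - (-1.670943))
       = 2.032156
Iteration 2:
  f(2.980000) = 15.503592
  f(2.032156) = -0.672198
  x_3 = 2.032156 - (-0.672198)×(2.032156 - 2.980000)/(-0.672198 - 15.503592)
       = 2.071545
Iteration 3:
  f(2.032156) = -0.672198
  f(2.071545) = -0.253473
  x_4 = 2.071545 - (-0.253473)×(2.071545 - 2.032156)/(-0.253473 - (-0.672198))
       = 2.095388
Iteration 4:
  f(2.071545) = -0.253473
  f(2.095388) = 0.009346
  x_5 = 2.095388 - 0.009346×(2.095388 - 2.071545)/(0.009346 - (-0.253473))
       = 2.094541
Iteration 5:
  f(2.095388) = 0.009346
  f(2.094541) = -0.000122
  x_6 = 2.094541 - (-0.000122)×(2.094541 - 2.095388)/(-0.000122 - 0.009346)
       = 2.094551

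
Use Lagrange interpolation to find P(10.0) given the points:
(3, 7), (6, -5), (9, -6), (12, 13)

Lagrange interpolation formula:
P(x) = Σ yᵢ × Lᵢ(x)
where Lᵢ(x) = Π_{j≠i} (x - xⱼ)/(xᵢ - xⱼ)

L_0(10.0) = (10.0 - 6)/(3 - 6) × (10.0 - 9)/(3 - 9) × (10.0 - 12)/(3 - 12) = 0.049383
L_1(10.0) = (10.0 - 3)/(6 - 3) × (10.0 - 9)/(6 - 9) × (10.0 - 12)/(6 - 12) = -0.259259
L_2(10.0) = (10.0 - 3)/(9 - 3) × (10.0 - 6)/(9 - 6) × (10.0 - 12)/(9 - 12) = 1.037037
L_3(10.0) = (10.0 - 3)/(12 - 3) × (10.0 - 6)/(12 - 6) × (10.0 - 9)/(12 - 9) = 0.172840

P(10.0) = 7×L_0(10.0) + (-5)×L_1(10.0) + (-6)×L_2(10.0) + 13×L_3(10.0)
P(10.0) = -2.333333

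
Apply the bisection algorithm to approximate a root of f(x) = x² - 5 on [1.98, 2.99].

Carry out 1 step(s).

f(x) = x² - 5
Initial interval: [1.98, 2.99]

Iteration 1:
  c_1 = (1.980000 + 2.990000)/2 = 2.485000
  f(c_1) = f(2.485000) = 1.175225
  f(a) × f(c) < 0, new interval: [1.980000, 2.485000]

After 1 iteration(s), the approximation is c_1 = 2.485000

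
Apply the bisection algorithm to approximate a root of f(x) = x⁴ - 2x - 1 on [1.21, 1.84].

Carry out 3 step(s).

f(x) = x⁴ - 2x - 1
Initial interval: [1.21, 1.84]

Iteration 1:
  c_1 = (1.210000 + 1.840000)/2 = 1.525000
  f(c_1) = f(1.525000) = 1.358532
  f(a) × f(c) < 0, new interval: [1.210000, 1.525000]
Iteration 2:
  c_2 = (1.210000 + 1.525000)/2 = 1.367500
  f(c_2) = f(1.367500) = -0.237890
  f(a) × f(c) ≥ 0, new interval: [1.367500, 1.525000]
Iteration 3:
  c_3 = (1.367500 + 1.525000)/2 = 1.446250
  f(c_3) = f(1.446250) = 0.482454
  f(a) × f(c) < 0, new interval: [1.367500, 1.446250]

After 3 iteration(s), the approximation is c_3 = 1.446250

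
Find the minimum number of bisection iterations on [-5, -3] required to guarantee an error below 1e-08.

We need (b-a)/2^n ≤ 1e-08
(-3 - (-5))/2^n ≤ 1e-08
2/2^n ≤ 1e-08
2^n ≥ 200000000
n ≥ log₂(200000000) = 27.58
n ≥ 28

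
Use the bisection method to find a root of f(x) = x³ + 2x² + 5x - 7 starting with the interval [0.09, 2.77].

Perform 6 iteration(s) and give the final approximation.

f(x) = x³ + 2x² + 5x - 7
Initial interval: [0.09, 2.77]

Iteration 1:
  c_1 = (0.090000 + 2.770000)/2 = 1.430000
  f(c_1) = f(1.430000) = 7.164007
  f(a) × f(c) < 0, new interval: [0.090000, 1.430000]
Iteration 2:
  c_2 = (0.090000 + 1.430000)/2 = 0.760000
  f(c_2) = f(0.760000) = -1.605824
  f(a) × f(c) ≥ 0, new interval: [0.760000, 1.430000]
Iteration 3:
  c_3 = (0.760000 + 1.430000)/2 = 1.095000
  f(c_3) = f(1.095000) = 2.185982
  f(a) × f(c) < 0, new interval: [0.760000, 1.095000]
Iteration 4:
  c_4 = (0.760000 + 1.095000)/2 = 0.927500
  f(c_4) = f(0.927500) = 0.155900
  f(a) × f(c) < 0, new interval: [0.760000, 0.927500]
Iteration 5:
  c_5 = (0.760000 + 0.927500)/2 = 0.843750
  f(c_5) = f(0.843750) = -0.756744
  f(a) × f(c) ≥ 0, new interval: [0.843750, 0.927500]
Iteration 6:
  c_6 = (0.843750 + 0.927500)/2 = 0.885625
  f(c_6) = f(0.885625) = -0.308588
  f(a) × f(c) ≥ 0, new interval: [0.885625, 0.927500]

After 6 iteration(s), the approximation is c_6 = 0.885625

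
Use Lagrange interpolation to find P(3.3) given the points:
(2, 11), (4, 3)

Lagrange interpolation formula:
P(x) = Σ yᵢ × Lᵢ(x)
where Lᵢ(x) = Π_{j≠i} (x - xⱼ)/(xᵢ - xⱼ)

L_0(3.3) = (3.3 - 4)/(2 - 4) = 0.350000
L_1(3.3) = (3.3 - 2)/(4 - 2) = 0.650000

P(3.3) = 11×L_0(3.3) + 3×L_1(3.3)
P(3.3) = 5.800000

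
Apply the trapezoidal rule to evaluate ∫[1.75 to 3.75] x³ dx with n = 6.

f(x) = x³
a = 1.75, b = 3.75, n = 6
h = (b - a)/n = 0.333333

Trapezoidal rule: (h/2)[f(x₀) + 2f(x₁) + 2f(x₂) + ... + f(xₙ)]

x_0 = 1.7500, f(x_0) = 5.359375, coefficient = 1
x_1 = 2.0833, f(x_1) = 9.042245, coefficient = 2
x_2 = 2.4167, f(x_2) = 14.114005, coefficient = 2
x_3 = 2.7500, f(x_3) = 20.796875, coefficient = 2
x_4 = 3.0833, f(x_4) = 29.313079, coefficient = 2
x_5 = 3.4167, f(x_5) = 39.884838, coefficient = 2
x_6 = 3.7500, f(x_6) = 52.734375, coefficient = 1

I ≈ (0.333333/2) × 284.395833 = 47.399306
Exact value: 47.093750
Error: 0.305556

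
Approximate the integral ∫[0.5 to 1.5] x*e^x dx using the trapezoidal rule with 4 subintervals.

f(x) = x*e^x
a = 0.5, b = 1.5, n = 4
h = (b - a)/n = 0.250000

Trapezoidal rule: (h/2)[f(x₀) + 2f(x₁) + 2f(x₂) + ... + f(xₙ)]

x_0 = 0.5000, f(x_0) = 0.824361, coefficient = 1
x_1 = 0.7500, f(x_1) = 1.587750, coefficient = 2
x_2 = 1.0000, f(x_2) = 2.718282, coefficient = 2
x_3 = 1.2500, f(x_3) = 4.362929, coefficient = 2
x_4 = 1.5000, f(x_4) = 6.722534, coefficient = 1

I ≈ (0.250000/2) × 24.884815 = 3.110602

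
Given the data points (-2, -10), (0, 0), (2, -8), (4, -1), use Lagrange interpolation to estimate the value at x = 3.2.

Lagrange interpolation formula:
P(x) = Σ yᵢ × Lᵢ(x)
where Lᵢ(x) = Π_{j≠i} (x - xⱼ)/(xᵢ - xⱼ)

L_0(3.2) = (3.2 - 0)/(-2 - 0) × (3.2 - 2)/(-2 - 2) × (3.2 - 4)/(-2 - 4) = 0.064000
L_1(3.2) = (3.2 - (-2))/(0 - (-2)) × (3.2 - 2)/(0 - 2) × (3.2 - 4)/(0 - 4) = -0.312000
L_2(3.2) = (3.2 - (-2))/(2 - (-2)) × (3.2 - 0)/(2 - 0) × (3.2 - 4)/(2 - 4) = 0.832000
L_3(3.2) = (3.2 - (-2))/(4 - (-2)) × (3.2 - 0)/(4 - 0) × (3.2 - 2)/(4 - 2) = 0.416000

P(3.2) = (-10)×L_0(3.2) + 0×L_1(3.2) + (-8)×L_2(3.2) + (-1)×L_3(3.2)
P(3.2) = -7.712000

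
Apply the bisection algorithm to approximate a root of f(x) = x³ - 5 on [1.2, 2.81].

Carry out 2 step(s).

f(x) = x³ - 5
Initial interval: [1.2, 2.81]

Iteration 1:
  c_1 = (1.200000 + 2.810000)/2 = 2.005000
  f(c_1) = f(2.005000) = 3.060150
  f(a) × f(c) < 0, new interval: [1.200000, 2.005000]
Iteration 2:
  c_2 = (1.200000 + 2.005000)/2 = 1.602500
  f(c_2) = f(1.602500) = -0.884770
  f(a) × f(c) ≥ 0, new interval: [1.602500, 2.005000]

After 2 iteration(s), the approximation is c_2 = 1.602500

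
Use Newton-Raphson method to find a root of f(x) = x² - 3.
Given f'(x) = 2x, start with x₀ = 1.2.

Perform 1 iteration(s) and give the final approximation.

f(x) = x² - 3
f'(x) = 2x
x₀ = 1.2

Newton-Raphson formula: x_{n+1} = x_n - f(x_n)/f'(x_n)

Iteration 1:
  f(1.200000) = -1.560000
  f'(1.200000) = 2.400000
  x_1 = 1.200000 - (-1.560000)/2.400000 = 1.850000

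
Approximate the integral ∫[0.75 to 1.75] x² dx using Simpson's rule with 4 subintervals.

f(x) = x²
a = 0.75, b = 1.75, n = 4
h = (b - a)/n = 0.250000

Simpson's rule: (h/3)[f(x₀) + 4f(x₁) + 2f(x₂) + ... + f(xₙ)]

x_0 = 0.7500, f(x_0) = 0.562500, coefficient = 1
x_1 = 1.0000, f(x_1) = 1.000000, coefficient = 4
x_2 = 1.2500, f(x_2) = 1.562500, coefficient = 2
x_3 = 1.5000, f(x_3) = 2.250000, coefficient = 4
x_4 = 1.7500, f(x_4) = 3.062500, coefficient = 1

I ≈ (0.250000/3) × 19.750000 = 1.645833
Exact value: 1.645833
Error: 0.000000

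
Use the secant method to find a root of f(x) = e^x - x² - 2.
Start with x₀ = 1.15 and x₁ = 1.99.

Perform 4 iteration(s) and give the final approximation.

f(x) = e^x - x² - 2
x₀ = 1.15, x₁ = 1.99

Secant formula: x_{n+1} = x_n - f(x_n)(x_n - x_{n-1})/(f(x_n) - f(x_{n-1}))

Iteration 1:
  f(1.150000) = -0.164307
  f(1.990000) = 1.355434
  x_2 = 1.990000 - 1.355434×(1.990000 - 1.150000)/(1.355434 - (-0.164307))
       = 1.240817
Iteration 2:
  f(1.990000) = 1.355434
  f(1.240817) = -0.081189
  x_3 = 1.240817 - (-0.081189)×(1.240817 - 1.990000)/(-0.081189 - 1.355434)
       = 1.283156
Iteration 3:
  f(1.240817) = -0.081189
  f(1.283156) = -0.038481
  x_4 = 1.283156 - (-0.038481)×(1.283156 - 1.240817)/(-0.038481 - (-0.081189))
       = 1.321304
Iteration 4:
  f(1.283156) = -0.038481
  f(1.321304) = 0.002462
  x_5 = 1.321304 - 0.002462×(1.321304 - 1.283156)/(0.002462 - (-0.038481))
       = 1.319010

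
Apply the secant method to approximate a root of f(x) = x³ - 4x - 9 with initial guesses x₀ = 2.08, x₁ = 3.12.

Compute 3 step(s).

f(x) = x³ - 4x - 9
x₀ = 2.08, x₁ = 3.12

Secant formula: x_{n+1} = x_n - f(x_n)(x_n - x_{n-1})/(f(x_n) - f(x_{n-1}))

Iteration 1:
  f(2.080000) = -8.321088
  f(3.120000) = 8.891328
  x_2 = 3.120000 - 8.891328×(3.120000 - 2.080000)/(8.891328 - (-8.321088))
       = 2.582773
Iteration 2:
  f(3.120000) = 8.891328
  f(2.582773) = -2.102152
  x_3 = 2.582773 - (-2.102152)×(2.582773 - 3.120000)/(-2.102152 - 8.891328)
       = 2.685500
Iteration 3:
  f(2.582773) = -2.102152
  f(2.685500) = -0.374411
  x_4 = 2.685500 - (-0.374411)×(2.685500 - 2.582773)/(-0.374411 - (-2.102152))
       = 2.707762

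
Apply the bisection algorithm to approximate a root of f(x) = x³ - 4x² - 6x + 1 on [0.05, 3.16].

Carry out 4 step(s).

f(x) = x³ - 4x² - 6x + 1
Initial interval: [0.05, 3.16]

Iteration 1:
  c_1 = (0.050000 + 3.160000)/2 = 1.605000
  f(c_1) = f(1.605000) = -14.799580
  f(a) × f(c) < 0, new interval: [0.050000, 1.605000]
Iteration 2:
  c_2 = (0.050000 + 1.605000)/2 = 0.827500
  f(c_2) = f(0.827500) = -6.137389
  f(a) × f(c) < 0, new interval: [0.050000, 0.827500]
Iteration 3:
  c_3 = (0.050000 + 0.827500)/2 = 0.438750
  f(c_3) = f(0.438750) = -2.318046
  f(a) × f(c) < 0, new interval: [0.050000, 0.438750]
Iteration 4:
  c_4 = (0.050000 + 0.438750)/2 = 0.244375
  f(c_4) = f(0.244375) = -0.690533
  f(a) × f(c) < 0, new interval: [0.050000, 0.244375]

After 4 iteration(s), the approximation is c_4 = 0.244375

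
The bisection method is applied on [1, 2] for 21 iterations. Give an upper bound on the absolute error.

Bisection error bound: |error| ≤ (b-a)/2^n
|error| ≤ (2 - 1)/2^21 = 1/2^21
|error| ≤ 0.0000004768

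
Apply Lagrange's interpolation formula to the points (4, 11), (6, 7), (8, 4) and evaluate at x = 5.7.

Lagrange interpolation formula:
P(x) = Σ yᵢ × Lᵢ(x)
where Lᵢ(x) = Π_{j≠i} (x - xⱼ)/(xᵢ - xⱼ)

L_0(5.7) = (5.7 - 6)/(4 - 6) × (5.7 - 8)/(4 - 8) = 0.086250
L_1(5.7) = (5.7 - 4)/(6 - 4) × (5.7 - 8)/(6 - 8) = 0.977500
L_2(5.7) = (5.7 - 4)/(8 - 4) × (5.7 - 6)/(8 - 6) = -0.063750

P(5.7) = 11×L_0(5.7) + 7×L_1(5.7) + 4×L_2(5.7)
P(5.7) = 7.536250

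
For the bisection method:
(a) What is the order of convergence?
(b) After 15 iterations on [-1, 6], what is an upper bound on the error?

(a) Bisection has linear (order 1) convergence; the error is halved each step.

(b) Error bound = (b-a)/2^n = (6 - (-1))/2^{15}
    = 7/2^{15}

(a) 1 (linear); (b) error ≤ 2.14e-04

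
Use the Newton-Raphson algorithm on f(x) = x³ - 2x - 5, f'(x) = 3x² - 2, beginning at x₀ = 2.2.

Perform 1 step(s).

f(x) = x³ - 2x - 5
f'(x) = 3x² - 2
x₀ = 2.2

Newton-Raphson formula: x_{n+1} = x_n - f(x_n)/f'(x_n)

Iteration 1:
  f(2.200000) = 1.248000
  f'(2.200000) = 12.520000
  x_1 = 2.200000 - 1.248000/12.520000 = 2.100319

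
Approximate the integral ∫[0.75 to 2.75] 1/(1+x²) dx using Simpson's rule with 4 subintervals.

f(x) = 1/(1+x²)
a = 0.75, b = 2.75, n = 4
h = (b - a)/n = 0.500000

Simpson's rule: (h/3)[f(x₀) + 4f(x₁) + 2f(x₂) + ... + f(xₙ)]

x_0 = 0.7500, f(x_0) = 0.640000, coefficient = 1
x_1 = 1.2500, f(x_1) = 0.390244, coefficient = 4
x_2 = 1.7500, f(x_2) = 0.246154, coefficient = 2
x_3 = 2.2500, f(x_3) = 0.164948, coefficient = 4
x_4 = 2.7500, f(x_4) = 0.116788, coefficient = 1

I ≈ (0.500000/3) × 3.469865 = 0.578311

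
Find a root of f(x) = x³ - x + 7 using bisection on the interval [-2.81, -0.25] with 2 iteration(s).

f(x) = x³ - x + 7
Initial interval: [-2.81, -0.25]

Iteration 1:
  c_1 = (-2.810000 + (-0.250000))/2 = -1.530000
  f(c_1) = f(-1.530000) = 4.948423
  f(a) × f(c) < 0, new interval: [-2.810000, -1.530000]
Iteration 2:
  c_2 = (-2.810000 + (-1.530000))/2 = -2.170000
  f(c_2) = f(-2.170000) = -1.048313
  f(a) × f(c) ≥ 0, new interval: [-2.170000, -1.530000]

After 2 iteration(s), the approximation is c_2 = -2.170000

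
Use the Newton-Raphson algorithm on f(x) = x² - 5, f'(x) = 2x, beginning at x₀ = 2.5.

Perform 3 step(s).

f(x) = x² - 5
f'(x) = 2x
x₀ = 2.5

Newton-Raphson formula: x_{n+1} = x_n - f(x_n)/f'(x_n)

Iteration 1:
  f(2.500000) = 1.250000
  f'(2.500000) = 5.000000
  x_1 = 2.500000 - 1.250000/5.000000 = 2.250000
Iteration 2:
  f(2.250000) = 0.062500
  f'(2.250000) = 4.500000
  x_2 = 2.250000 - 0.062500/4.500000 = 2.236111
Iteration 3:
  f(2.236111) = 0.000193
  f'(2.236111) = 4.472222
  x_3 = 2.236111 - 0.000193/4.472222 = 2.236068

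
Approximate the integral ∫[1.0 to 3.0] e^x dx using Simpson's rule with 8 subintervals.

f(x) = e^x
a = 1.0, b = 3.0, n = 8
h = (b - a)/n = 0.250000

Simpson's rule: (h/3)[f(x₀) + 4f(x₁) + 2f(x₂) + ... + f(xₙ)]

x_0 = 1.0000, f(x_0) = 2.718282, coefficient = 1
x_1 = 1.2500, f(x_1) = 3.490343, coefficient = 4
x_2 = 1.5000, f(x_2) = 4.481689, coefficient = 2
x_3 = 1.7500, f(x_3) = 5.754603, coefficient = 4
x_4 = 2.0000, f(x_4) = 7.389056, coefficient = 2
x_5 = 2.2500, f(x_5) = 9.487736, coefficient = 4
x_6 = 2.5000, f(x_6) = 12.182494, coefficient = 2
x_7 = 2.7500, f(x_7) = 15.642632, coefficient = 4
x_8 = 3.0000, f(x_8) = 20.085537, coefficient = 1

I ≈ (0.250000/3) × 208.411550 = 17.367629
Exact value: 17.367255
Error: 0.000374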